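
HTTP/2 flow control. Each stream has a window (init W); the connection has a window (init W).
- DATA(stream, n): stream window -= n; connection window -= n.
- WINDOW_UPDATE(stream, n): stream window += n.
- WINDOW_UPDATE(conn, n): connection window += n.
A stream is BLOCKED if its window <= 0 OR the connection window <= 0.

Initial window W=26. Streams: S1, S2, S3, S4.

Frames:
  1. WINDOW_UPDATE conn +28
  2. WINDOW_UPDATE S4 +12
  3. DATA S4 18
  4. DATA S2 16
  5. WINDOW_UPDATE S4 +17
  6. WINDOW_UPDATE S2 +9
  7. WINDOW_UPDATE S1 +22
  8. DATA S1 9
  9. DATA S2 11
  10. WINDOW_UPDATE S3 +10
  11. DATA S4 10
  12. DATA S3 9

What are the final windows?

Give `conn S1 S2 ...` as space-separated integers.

Answer: -19 39 8 27 27

Derivation:
Op 1: conn=54 S1=26 S2=26 S3=26 S4=26 blocked=[]
Op 2: conn=54 S1=26 S2=26 S3=26 S4=38 blocked=[]
Op 3: conn=36 S1=26 S2=26 S3=26 S4=20 blocked=[]
Op 4: conn=20 S1=26 S2=10 S3=26 S4=20 blocked=[]
Op 5: conn=20 S1=26 S2=10 S3=26 S4=37 blocked=[]
Op 6: conn=20 S1=26 S2=19 S3=26 S4=37 blocked=[]
Op 7: conn=20 S1=48 S2=19 S3=26 S4=37 blocked=[]
Op 8: conn=11 S1=39 S2=19 S3=26 S4=37 blocked=[]
Op 9: conn=0 S1=39 S2=8 S3=26 S4=37 blocked=[1, 2, 3, 4]
Op 10: conn=0 S1=39 S2=8 S3=36 S4=37 blocked=[1, 2, 3, 4]
Op 11: conn=-10 S1=39 S2=8 S3=36 S4=27 blocked=[1, 2, 3, 4]
Op 12: conn=-19 S1=39 S2=8 S3=27 S4=27 blocked=[1, 2, 3, 4]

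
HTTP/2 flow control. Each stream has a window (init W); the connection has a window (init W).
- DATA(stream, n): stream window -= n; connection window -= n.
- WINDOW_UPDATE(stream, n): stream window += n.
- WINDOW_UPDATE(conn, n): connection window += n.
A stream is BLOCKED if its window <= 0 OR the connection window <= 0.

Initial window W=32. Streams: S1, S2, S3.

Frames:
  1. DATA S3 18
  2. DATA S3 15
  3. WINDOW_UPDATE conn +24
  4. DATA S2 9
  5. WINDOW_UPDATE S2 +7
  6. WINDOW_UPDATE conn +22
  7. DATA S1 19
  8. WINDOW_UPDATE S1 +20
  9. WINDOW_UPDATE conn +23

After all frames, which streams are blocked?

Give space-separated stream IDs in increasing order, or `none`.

Answer: S3

Derivation:
Op 1: conn=14 S1=32 S2=32 S3=14 blocked=[]
Op 2: conn=-1 S1=32 S2=32 S3=-1 blocked=[1, 2, 3]
Op 3: conn=23 S1=32 S2=32 S3=-1 blocked=[3]
Op 4: conn=14 S1=32 S2=23 S3=-1 blocked=[3]
Op 5: conn=14 S1=32 S2=30 S3=-1 blocked=[3]
Op 6: conn=36 S1=32 S2=30 S3=-1 blocked=[3]
Op 7: conn=17 S1=13 S2=30 S3=-1 blocked=[3]
Op 8: conn=17 S1=33 S2=30 S3=-1 blocked=[3]
Op 9: conn=40 S1=33 S2=30 S3=-1 blocked=[3]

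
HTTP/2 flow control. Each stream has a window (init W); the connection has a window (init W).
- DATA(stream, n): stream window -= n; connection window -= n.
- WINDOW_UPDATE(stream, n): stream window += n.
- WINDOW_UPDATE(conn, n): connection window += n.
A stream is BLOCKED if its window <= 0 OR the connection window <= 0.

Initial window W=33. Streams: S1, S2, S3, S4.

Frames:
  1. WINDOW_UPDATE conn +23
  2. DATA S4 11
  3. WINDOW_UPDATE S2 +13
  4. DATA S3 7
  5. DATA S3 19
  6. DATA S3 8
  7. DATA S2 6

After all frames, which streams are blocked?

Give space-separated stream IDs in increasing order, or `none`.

Op 1: conn=56 S1=33 S2=33 S3=33 S4=33 blocked=[]
Op 2: conn=45 S1=33 S2=33 S3=33 S4=22 blocked=[]
Op 3: conn=45 S1=33 S2=46 S3=33 S4=22 blocked=[]
Op 4: conn=38 S1=33 S2=46 S3=26 S4=22 blocked=[]
Op 5: conn=19 S1=33 S2=46 S3=7 S4=22 blocked=[]
Op 6: conn=11 S1=33 S2=46 S3=-1 S4=22 blocked=[3]
Op 7: conn=5 S1=33 S2=40 S3=-1 S4=22 blocked=[3]

Answer: S3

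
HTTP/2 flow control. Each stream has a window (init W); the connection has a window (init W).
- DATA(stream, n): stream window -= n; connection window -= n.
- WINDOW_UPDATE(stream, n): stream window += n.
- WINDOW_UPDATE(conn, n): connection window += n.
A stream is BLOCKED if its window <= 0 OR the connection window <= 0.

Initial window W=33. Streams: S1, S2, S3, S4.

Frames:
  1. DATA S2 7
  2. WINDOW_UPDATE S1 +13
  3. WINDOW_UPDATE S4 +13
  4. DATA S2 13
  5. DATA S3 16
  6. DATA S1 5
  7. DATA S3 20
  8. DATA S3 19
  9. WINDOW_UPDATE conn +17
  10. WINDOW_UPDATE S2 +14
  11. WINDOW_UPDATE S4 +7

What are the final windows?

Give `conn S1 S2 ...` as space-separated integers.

Op 1: conn=26 S1=33 S2=26 S3=33 S4=33 blocked=[]
Op 2: conn=26 S1=46 S2=26 S3=33 S4=33 blocked=[]
Op 3: conn=26 S1=46 S2=26 S3=33 S4=46 blocked=[]
Op 4: conn=13 S1=46 S2=13 S3=33 S4=46 blocked=[]
Op 5: conn=-3 S1=46 S2=13 S3=17 S4=46 blocked=[1, 2, 3, 4]
Op 6: conn=-8 S1=41 S2=13 S3=17 S4=46 blocked=[1, 2, 3, 4]
Op 7: conn=-28 S1=41 S2=13 S3=-3 S4=46 blocked=[1, 2, 3, 4]
Op 8: conn=-47 S1=41 S2=13 S3=-22 S4=46 blocked=[1, 2, 3, 4]
Op 9: conn=-30 S1=41 S2=13 S3=-22 S4=46 blocked=[1, 2, 3, 4]
Op 10: conn=-30 S1=41 S2=27 S3=-22 S4=46 blocked=[1, 2, 3, 4]
Op 11: conn=-30 S1=41 S2=27 S3=-22 S4=53 blocked=[1, 2, 3, 4]

Answer: -30 41 27 -22 53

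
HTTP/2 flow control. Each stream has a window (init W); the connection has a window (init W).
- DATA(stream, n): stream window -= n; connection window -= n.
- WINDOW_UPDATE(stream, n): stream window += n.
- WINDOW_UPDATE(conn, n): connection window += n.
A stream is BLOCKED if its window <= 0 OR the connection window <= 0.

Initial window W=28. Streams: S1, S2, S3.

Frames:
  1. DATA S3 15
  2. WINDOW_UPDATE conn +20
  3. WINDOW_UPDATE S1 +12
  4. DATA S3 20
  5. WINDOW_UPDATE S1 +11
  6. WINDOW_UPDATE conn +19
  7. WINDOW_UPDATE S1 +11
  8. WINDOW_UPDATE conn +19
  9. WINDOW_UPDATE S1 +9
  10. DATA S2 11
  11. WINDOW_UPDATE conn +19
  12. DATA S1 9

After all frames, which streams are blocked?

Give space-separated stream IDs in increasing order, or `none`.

Op 1: conn=13 S1=28 S2=28 S3=13 blocked=[]
Op 2: conn=33 S1=28 S2=28 S3=13 blocked=[]
Op 3: conn=33 S1=40 S2=28 S3=13 blocked=[]
Op 4: conn=13 S1=40 S2=28 S3=-7 blocked=[3]
Op 5: conn=13 S1=51 S2=28 S3=-7 blocked=[3]
Op 6: conn=32 S1=51 S2=28 S3=-7 blocked=[3]
Op 7: conn=32 S1=62 S2=28 S3=-7 blocked=[3]
Op 8: conn=51 S1=62 S2=28 S3=-7 blocked=[3]
Op 9: conn=51 S1=71 S2=28 S3=-7 blocked=[3]
Op 10: conn=40 S1=71 S2=17 S3=-7 blocked=[3]
Op 11: conn=59 S1=71 S2=17 S3=-7 blocked=[3]
Op 12: conn=50 S1=62 S2=17 S3=-7 blocked=[3]

Answer: S3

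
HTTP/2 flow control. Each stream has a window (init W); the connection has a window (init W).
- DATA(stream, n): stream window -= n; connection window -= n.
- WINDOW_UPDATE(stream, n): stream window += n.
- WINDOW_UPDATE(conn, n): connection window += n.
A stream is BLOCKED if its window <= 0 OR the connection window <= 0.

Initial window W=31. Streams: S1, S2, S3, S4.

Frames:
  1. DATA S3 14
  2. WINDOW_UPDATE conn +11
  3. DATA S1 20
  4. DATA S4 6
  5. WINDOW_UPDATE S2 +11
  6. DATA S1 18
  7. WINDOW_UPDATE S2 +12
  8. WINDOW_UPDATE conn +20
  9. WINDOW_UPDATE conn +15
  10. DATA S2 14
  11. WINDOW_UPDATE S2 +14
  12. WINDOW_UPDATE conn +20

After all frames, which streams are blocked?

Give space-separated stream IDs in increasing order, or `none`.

Answer: S1

Derivation:
Op 1: conn=17 S1=31 S2=31 S3=17 S4=31 blocked=[]
Op 2: conn=28 S1=31 S2=31 S3=17 S4=31 blocked=[]
Op 3: conn=8 S1=11 S2=31 S3=17 S4=31 blocked=[]
Op 4: conn=2 S1=11 S2=31 S3=17 S4=25 blocked=[]
Op 5: conn=2 S1=11 S2=42 S3=17 S4=25 blocked=[]
Op 6: conn=-16 S1=-7 S2=42 S3=17 S4=25 blocked=[1, 2, 3, 4]
Op 7: conn=-16 S1=-7 S2=54 S3=17 S4=25 blocked=[1, 2, 3, 4]
Op 8: conn=4 S1=-7 S2=54 S3=17 S4=25 blocked=[1]
Op 9: conn=19 S1=-7 S2=54 S3=17 S4=25 blocked=[1]
Op 10: conn=5 S1=-7 S2=40 S3=17 S4=25 blocked=[1]
Op 11: conn=5 S1=-7 S2=54 S3=17 S4=25 blocked=[1]
Op 12: conn=25 S1=-7 S2=54 S3=17 S4=25 blocked=[1]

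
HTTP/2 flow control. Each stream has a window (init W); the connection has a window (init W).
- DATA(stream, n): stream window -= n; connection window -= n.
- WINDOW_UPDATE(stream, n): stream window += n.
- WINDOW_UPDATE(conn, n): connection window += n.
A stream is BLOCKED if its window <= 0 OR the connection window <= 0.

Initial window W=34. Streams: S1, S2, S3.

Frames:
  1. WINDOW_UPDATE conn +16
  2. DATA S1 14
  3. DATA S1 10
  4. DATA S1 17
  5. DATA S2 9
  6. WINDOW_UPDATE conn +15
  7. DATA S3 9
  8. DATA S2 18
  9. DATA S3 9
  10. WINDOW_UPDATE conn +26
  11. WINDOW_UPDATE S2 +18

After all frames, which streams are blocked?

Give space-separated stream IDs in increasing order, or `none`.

Op 1: conn=50 S1=34 S2=34 S3=34 blocked=[]
Op 2: conn=36 S1=20 S2=34 S3=34 blocked=[]
Op 3: conn=26 S1=10 S2=34 S3=34 blocked=[]
Op 4: conn=9 S1=-7 S2=34 S3=34 blocked=[1]
Op 5: conn=0 S1=-7 S2=25 S3=34 blocked=[1, 2, 3]
Op 6: conn=15 S1=-7 S2=25 S3=34 blocked=[1]
Op 7: conn=6 S1=-7 S2=25 S3=25 blocked=[1]
Op 8: conn=-12 S1=-7 S2=7 S3=25 blocked=[1, 2, 3]
Op 9: conn=-21 S1=-7 S2=7 S3=16 blocked=[1, 2, 3]
Op 10: conn=5 S1=-7 S2=7 S3=16 blocked=[1]
Op 11: conn=5 S1=-7 S2=25 S3=16 blocked=[1]

Answer: S1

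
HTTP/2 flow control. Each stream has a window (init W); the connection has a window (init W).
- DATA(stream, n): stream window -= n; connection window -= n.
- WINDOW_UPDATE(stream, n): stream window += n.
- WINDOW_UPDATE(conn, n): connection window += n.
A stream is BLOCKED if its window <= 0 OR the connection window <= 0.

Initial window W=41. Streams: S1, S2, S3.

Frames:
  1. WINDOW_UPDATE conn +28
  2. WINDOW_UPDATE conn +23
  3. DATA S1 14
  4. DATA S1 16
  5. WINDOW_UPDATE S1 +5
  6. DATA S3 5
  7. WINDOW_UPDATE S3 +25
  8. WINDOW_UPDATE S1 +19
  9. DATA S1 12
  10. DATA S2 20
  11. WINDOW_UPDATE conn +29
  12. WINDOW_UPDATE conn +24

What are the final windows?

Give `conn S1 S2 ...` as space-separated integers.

Answer: 78 23 21 61

Derivation:
Op 1: conn=69 S1=41 S2=41 S3=41 blocked=[]
Op 2: conn=92 S1=41 S2=41 S3=41 blocked=[]
Op 3: conn=78 S1=27 S2=41 S3=41 blocked=[]
Op 4: conn=62 S1=11 S2=41 S3=41 blocked=[]
Op 5: conn=62 S1=16 S2=41 S3=41 blocked=[]
Op 6: conn=57 S1=16 S2=41 S3=36 blocked=[]
Op 7: conn=57 S1=16 S2=41 S3=61 blocked=[]
Op 8: conn=57 S1=35 S2=41 S3=61 blocked=[]
Op 9: conn=45 S1=23 S2=41 S3=61 blocked=[]
Op 10: conn=25 S1=23 S2=21 S3=61 blocked=[]
Op 11: conn=54 S1=23 S2=21 S3=61 blocked=[]
Op 12: conn=78 S1=23 S2=21 S3=61 blocked=[]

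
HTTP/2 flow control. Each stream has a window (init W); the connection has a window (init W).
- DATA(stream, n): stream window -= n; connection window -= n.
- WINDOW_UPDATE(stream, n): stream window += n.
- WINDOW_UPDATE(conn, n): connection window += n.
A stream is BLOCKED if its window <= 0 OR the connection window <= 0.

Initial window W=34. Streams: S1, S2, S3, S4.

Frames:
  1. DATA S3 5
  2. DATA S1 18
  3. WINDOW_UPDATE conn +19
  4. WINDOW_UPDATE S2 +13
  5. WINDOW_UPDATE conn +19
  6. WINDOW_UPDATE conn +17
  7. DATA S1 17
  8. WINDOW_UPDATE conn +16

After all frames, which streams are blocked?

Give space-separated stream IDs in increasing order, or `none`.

Op 1: conn=29 S1=34 S2=34 S3=29 S4=34 blocked=[]
Op 2: conn=11 S1=16 S2=34 S3=29 S4=34 blocked=[]
Op 3: conn=30 S1=16 S2=34 S3=29 S4=34 blocked=[]
Op 4: conn=30 S1=16 S2=47 S3=29 S4=34 blocked=[]
Op 5: conn=49 S1=16 S2=47 S3=29 S4=34 blocked=[]
Op 6: conn=66 S1=16 S2=47 S3=29 S4=34 blocked=[]
Op 7: conn=49 S1=-1 S2=47 S3=29 S4=34 blocked=[1]
Op 8: conn=65 S1=-1 S2=47 S3=29 S4=34 blocked=[1]

Answer: S1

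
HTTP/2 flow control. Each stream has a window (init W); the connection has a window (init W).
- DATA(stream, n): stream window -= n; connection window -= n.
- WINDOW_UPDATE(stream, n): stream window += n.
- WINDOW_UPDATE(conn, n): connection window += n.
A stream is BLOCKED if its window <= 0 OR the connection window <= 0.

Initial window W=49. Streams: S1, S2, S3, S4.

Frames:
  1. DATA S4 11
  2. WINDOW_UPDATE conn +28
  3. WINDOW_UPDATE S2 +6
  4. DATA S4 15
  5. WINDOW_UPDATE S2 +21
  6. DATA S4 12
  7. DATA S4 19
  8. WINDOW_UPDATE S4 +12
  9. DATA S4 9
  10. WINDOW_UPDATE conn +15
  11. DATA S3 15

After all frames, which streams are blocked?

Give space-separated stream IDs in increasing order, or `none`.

Answer: S4

Derivation:
Op 1: conn=38 S1=49 S2=49 S3=49 S4=38 blocked=[]
Op 2: conn=66 S1=49 S2=49 S3=49 S4=38 blocked=[]
Op 3: conn=66 S1=49 S2=55 S3=49 S4=38 blocked=[]
Op 4: conn=51 S1=49 S2=55 S3=49 S4=23 blocked=[]
Op 5: conn=51 S1=49 S2=76 S3=49 S4=23 blocked=[]
Op 6: conn=39 S1=49 S2=76 S3=49 S4=11 blocked=[]
Op 7: conn=20 S1=49 S2=76 S3=49 S4=-8 blocked=[4]
Op 8: conn=20 S1=49 S2=76 S3=49 S4=4 blocked=[]
Op 9: conn=11 S1=49 S2=76 S3=49 S4=-5 blocked=[4]
Op 10: conn=26 S1=49 S2=76 S3=49 S4=-5 blocked=[4]
Op 11: conn=11 S1=49 S2=76 S3=34 S4=-5 blocked=[4]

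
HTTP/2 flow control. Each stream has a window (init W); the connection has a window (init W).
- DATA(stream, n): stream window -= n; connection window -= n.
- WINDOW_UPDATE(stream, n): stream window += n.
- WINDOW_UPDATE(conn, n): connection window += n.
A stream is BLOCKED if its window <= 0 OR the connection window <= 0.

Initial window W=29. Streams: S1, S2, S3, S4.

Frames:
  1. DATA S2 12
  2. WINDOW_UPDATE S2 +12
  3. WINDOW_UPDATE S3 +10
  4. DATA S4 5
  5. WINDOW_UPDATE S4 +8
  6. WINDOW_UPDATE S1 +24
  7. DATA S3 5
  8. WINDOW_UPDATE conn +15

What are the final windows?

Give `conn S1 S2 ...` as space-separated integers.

Answer: 22 53 29 34 32

Derivation:
Op 1: conn=17 S1=29 S2=17 S3=29 S4=29 blocked=[]
Op 2: conn=17 S1=29 S2=29 S3=29 S4=29 blocked=[]
Op 3: conn=17 S1=29 S2=29 S3=39 S4=29 blocked=[]
Op 4: conn=12 S1=29 S2=29 S3=39 S4=24 blocked=[]
Op 5: conn=12 S1=29 S2=29 S3=39 S4=32 blocked=[]
Op 6: conn=12 S1=53 S2=29 S3=39 S4=32 blocked=[]
Op 7: conn=7 S1=53 S2=29 S3=34 S4=32 blocked=[]
Op 8: conn=22 S1=53 S2=29 S3=34 S4=32 blocked=[]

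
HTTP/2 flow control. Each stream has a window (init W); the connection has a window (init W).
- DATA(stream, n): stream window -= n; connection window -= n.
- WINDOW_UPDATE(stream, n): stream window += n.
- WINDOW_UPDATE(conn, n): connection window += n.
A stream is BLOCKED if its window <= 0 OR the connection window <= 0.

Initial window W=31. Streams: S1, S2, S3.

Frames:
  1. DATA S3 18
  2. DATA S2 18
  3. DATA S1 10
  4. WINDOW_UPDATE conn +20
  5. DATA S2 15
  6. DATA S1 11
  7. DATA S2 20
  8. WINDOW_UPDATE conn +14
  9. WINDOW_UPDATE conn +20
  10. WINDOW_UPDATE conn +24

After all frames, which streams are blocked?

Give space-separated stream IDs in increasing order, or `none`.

Answer: S2

Derivation:
Op 1: conn=13 S1=31 S2=31 S3=13 blocked=[]
Op 2: conn=-5 S1=31 S2=13 S3=13 blocked=[1, 2, 3]
Op 3: conn=-15 S1=21 S2=13 S3=13 blocked=[1, 2, 3]
Op 4: conn=5 S1=21 S2=13 S3=13 blocked=[]
Op 5: conn=-10 S1=21 S2=-2 S3=13 blocked=[1, 2, 3]
Op 6: conn=-21 S1=10 S2=-2 S3=13 blocked=[1, 2, 3]
Op 7: conn=-41 S1=10 S2=-22 S3=13 blocked=[1, 2, 3]
Op 8: conn=-27 S1=10 S2=-22 S3=13 blocked=[1, 2, 3]
Op 9: conn=-7 S1=10 S2=-22 S3=13 blocked=[1, 2, 3]
Op 10: conn=17 S1=10 S2=-22 S3=13 blocked=[2]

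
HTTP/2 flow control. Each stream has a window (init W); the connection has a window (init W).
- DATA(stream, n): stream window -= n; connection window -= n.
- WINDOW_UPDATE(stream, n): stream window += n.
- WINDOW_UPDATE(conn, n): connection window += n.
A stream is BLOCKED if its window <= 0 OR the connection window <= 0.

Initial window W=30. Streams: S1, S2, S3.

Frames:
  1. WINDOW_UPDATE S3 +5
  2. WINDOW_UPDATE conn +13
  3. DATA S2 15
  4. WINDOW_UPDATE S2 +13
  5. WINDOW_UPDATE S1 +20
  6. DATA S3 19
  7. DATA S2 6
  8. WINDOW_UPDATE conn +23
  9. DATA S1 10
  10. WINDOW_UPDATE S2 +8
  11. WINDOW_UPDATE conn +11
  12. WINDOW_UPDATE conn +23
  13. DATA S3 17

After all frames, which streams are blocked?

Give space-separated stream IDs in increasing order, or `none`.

Op 1: conn=30 S1=30 S2=30 S3=35 blocked=[]
Op 2: conn=43 S1=30 S2=30 S3=35 blocked=[]
Op 3: conn=28 S1=30 S2=15 S3=35 blocked=[]
Op 4: conn=28 S1=30 S2=28 S3=35 blocked=[]
Op 5: conn=28 S1=50 S2=28 S3=35 blocked=[]
Op 6: conn=9 S1=50 S2=28 S3=16 blocked=[]
Op 7: conn=3 S1=50 S2=22 S3=16 blocked=[]
Op 8: conn=26 S1=50 S2=22 S3=16 blocked=[]
Op 9: conn=16 S1=40 S2=22 S3=16 blocked=[]
Op 10: conn=16 S1=40 S2=30 S3=16 blocked=[]
Op 11: conn=27 S1=40 S2=30 S3=16 blocked=[]
Op 12: conn=50 S1=40 S2=30 S3=16 blocked=[]
Op 13: conn=33 S1=40 S2=30 S3=-1 blocked=[3]

Answer: S3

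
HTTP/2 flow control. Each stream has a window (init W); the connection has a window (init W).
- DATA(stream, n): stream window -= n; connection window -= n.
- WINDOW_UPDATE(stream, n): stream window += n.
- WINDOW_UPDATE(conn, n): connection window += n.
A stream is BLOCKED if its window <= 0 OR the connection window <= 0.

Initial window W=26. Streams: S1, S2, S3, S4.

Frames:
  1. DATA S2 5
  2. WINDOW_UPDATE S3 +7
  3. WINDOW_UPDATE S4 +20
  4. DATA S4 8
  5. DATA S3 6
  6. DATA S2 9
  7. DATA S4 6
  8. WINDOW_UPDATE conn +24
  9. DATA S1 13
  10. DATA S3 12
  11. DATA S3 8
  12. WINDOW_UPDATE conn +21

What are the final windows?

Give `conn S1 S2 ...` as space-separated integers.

Op 1: conn=21 S1=26 S2=21 S3=26 S4=26 blocked=[]
Op 2: conn=21 S1=26 S2=21 S3=33 S4=26 blocked=[]
Op 3: conn=21 S1=26 S2=21 S3=33 S4=46 blocked=[]
Op 4: conn=13 S1=26 S2=21 S3=33 S4=38 blocked=[]
Op 5: conn=7 S1=26 S2=21 S3=27 S4=38 blocked=[]
Op 6: conn=-2 S1=26 S2=12 S3=27 S4=38 blocked=[1, 2, 3, 4]
Op 7: conn=-8 S1=26 S2=12 S3=27 S4=32 blocked=[1, 2, 3, 4]
Op 8: conn=16 S1=26 S2=12 S3=27 S4=32 blocked=[]
Op 9: conn=3 S1=13 S2=12 S3=27 S4=32 blocked=[]
Op 10: conn=-9 S1=13 S2=12 S3=15 S4=32 blocked=[1, 2, 3, 4]
Op 11: conn=-17 S1=13 S2=12 S3=7 S4=32 blocked=[1, 2, 3, 4]
Op 12: conn=4 S1=13 S2=12 S3=7 S4=32 blocked=[]

Answer: 4 13 12 7 32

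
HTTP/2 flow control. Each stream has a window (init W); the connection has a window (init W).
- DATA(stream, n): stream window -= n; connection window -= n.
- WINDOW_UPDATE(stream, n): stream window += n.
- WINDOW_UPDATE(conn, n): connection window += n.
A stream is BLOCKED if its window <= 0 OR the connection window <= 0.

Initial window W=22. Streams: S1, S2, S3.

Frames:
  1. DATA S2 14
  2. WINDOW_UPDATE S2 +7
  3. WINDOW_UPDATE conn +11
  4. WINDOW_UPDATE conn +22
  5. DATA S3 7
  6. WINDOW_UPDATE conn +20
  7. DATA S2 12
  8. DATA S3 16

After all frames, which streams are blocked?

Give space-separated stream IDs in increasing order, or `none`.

Op 1: conn=8 S1=22 S2=8 S3=22 blocked=[]
Op 2: conn=8 S1=22 S2=15 S3=22 blocked=[]
Op 3: conn=19 S1=22 S2=15 S3=22 blocked=[]
Op 4: conn=41 S1=22 S2=15 S3=22 blocked=[]
Op 5: conn=34 S1=22 S2=15 S3=15 blocked=[]
Op 6: conn=54 S1=22 S2=15 S3=15 blocked=[]
Op 7: conn=42 S1=22 S2=3 S3=15 blocked=[]
Op 8: conn=26 S1=22 S2=3 S3=-1 blocked=[3]

Answer: S3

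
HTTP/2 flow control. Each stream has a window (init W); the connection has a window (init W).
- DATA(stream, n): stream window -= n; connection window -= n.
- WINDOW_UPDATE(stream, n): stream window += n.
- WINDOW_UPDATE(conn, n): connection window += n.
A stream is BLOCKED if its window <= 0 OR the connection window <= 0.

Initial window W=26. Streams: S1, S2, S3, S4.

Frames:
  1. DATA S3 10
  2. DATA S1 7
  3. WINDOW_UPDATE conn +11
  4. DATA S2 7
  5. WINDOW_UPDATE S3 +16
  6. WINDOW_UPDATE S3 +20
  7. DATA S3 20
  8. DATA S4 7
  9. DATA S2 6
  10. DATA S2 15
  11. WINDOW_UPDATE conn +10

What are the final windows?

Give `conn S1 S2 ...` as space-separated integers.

Op 1: conn=16 S1=26 S2=26 S3=16 S4=26 blocked=[]
Op 2: conn=9 S1=19 S2=26 S3=16 S4=26 blocked=[]
Op 3: conn=20 S1=19 S2=26 S3=16 S4=26 blocked=[]
Op 4: conn=13 S1=19 S2=19 S3=16 S4=26 blocked=[]
Op 5: conn=13 S1=19 S2=19 S3=32 S4=26 blocked=[]
Op 6: conn=13 S1=19 S2=19 S3=52 S4=26 blocked=[]
Op 7: conn=-7 S1=19 S2=19 S3=32 S4=26 blocked=[1, 2, 3, 4]
Op 8: conn=-14 S1=19 S2=19 S3=32 S4=19 blocked=[1, 2, 3, 4]
Op 9: conn=-20 S1=19 S2=13 S3=32 S4=19 blocked=[1, 2, 3, 4]
Op 10: conn=-35 S1=19 S2=-2 S3=32 S4=19 blocked=[1, 2, 3, 4]
Op 11: conn=-25 S1=19 S2=-2 S3=32 S4=19 blocked=[1, 2, 3, 4]

Answer: -25 19 -2 32 19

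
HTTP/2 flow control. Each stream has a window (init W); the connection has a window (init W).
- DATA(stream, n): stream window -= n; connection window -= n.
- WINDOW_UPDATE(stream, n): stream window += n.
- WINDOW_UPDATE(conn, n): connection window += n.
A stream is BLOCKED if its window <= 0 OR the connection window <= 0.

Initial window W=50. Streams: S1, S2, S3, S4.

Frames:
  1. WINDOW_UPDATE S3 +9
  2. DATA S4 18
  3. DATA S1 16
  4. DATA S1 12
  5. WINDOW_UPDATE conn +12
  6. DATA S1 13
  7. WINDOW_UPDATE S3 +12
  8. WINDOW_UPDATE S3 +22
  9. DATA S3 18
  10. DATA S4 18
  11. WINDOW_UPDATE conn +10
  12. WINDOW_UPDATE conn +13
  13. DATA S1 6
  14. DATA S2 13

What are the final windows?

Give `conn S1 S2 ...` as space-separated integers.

Op 1: conn=50 S1=50 S2=50 S3=59 S4=50 blocked=[]
Op 2: conn=32 S1=50 S2=50 S3=59 S4=32 blocked=[]
Op 3: conn=16 S1=34 S2=50 S3=59 S4=32 blocked=[]
Op 4: conn=4 S1=22 S2=50 S3=59 S4=32 blocked=[]
Op 5: conn=16 S1=22 S2=50 S3=59 S4=32 blocked=[]
Op 6: conn=3 S1=9 S2=50 S3=59 S4=32 blocked=[]
Op 7: conn=3 S1=9 S2=50 S3=71 S4=32 blocked=[]
Op 8: conn=3 S1=9 S2=50 S3=93 S4=32 blocked=[]
Op 9: conn=-15 S1=9 S2=50 S3=75 S4=32 blocked=[1, 2, 3, 4]
Op 10: conn=-33 S1=9 S2=50 S3=75 S4=14 blocked=[1, 2, 3, 4]
Op 11: conn=-23 S1=9 S2=50 S3=75 S4=14 blocked=[1, 2, 3, 4]
Op 12: conn=-10 S1=9 S2=50 S3=75 S4=14 blocked=[1, 2, 3, 4]
Op 13: conn=-16 S1=3 S2=50 S3=75 S4=14 blocked=[1, 2, 3, 4]
Op 14: conn=-29 S1=3 S2=37 S3=75 S4=14 blocked=[1, 2, 3, 4]

Answer: -29 3 37 75 14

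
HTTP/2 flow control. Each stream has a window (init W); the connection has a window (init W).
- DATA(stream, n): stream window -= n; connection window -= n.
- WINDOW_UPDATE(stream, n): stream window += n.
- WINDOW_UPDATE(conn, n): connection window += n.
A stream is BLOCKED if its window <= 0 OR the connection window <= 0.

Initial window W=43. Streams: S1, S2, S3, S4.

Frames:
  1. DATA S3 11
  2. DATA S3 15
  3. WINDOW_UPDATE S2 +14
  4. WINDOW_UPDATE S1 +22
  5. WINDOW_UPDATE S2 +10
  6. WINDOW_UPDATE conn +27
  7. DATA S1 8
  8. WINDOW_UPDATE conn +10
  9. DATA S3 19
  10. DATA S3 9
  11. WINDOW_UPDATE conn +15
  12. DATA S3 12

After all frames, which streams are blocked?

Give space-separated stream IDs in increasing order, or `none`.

Answer: S3

Derivation:
Op 1: conn=32 S1=43 S2=43 S3=32 S4=43 blocked=[]
Op 2: conn=17 S1=43 S2=43 S3=17 S4=43 blocked=[]
Op 3: conn=17 S1=43 S2=57 S3=17 S4=43 blocked=[]
Op 4: conn=17 S1=65 S2=57 S3=17 S4=43 blocked=[]
Op 5: conn=17 S1=65 S2=67 S3=17 S4=43 blocked=[]
Op 6: conn=44 S1=65 S2=67 S3=17 S4=43 blocked=[]
Op 7: conn=36 S1=57 S2=67 S3=17 S4=43 blocked=[]
Op 8: conn=46 S1=57 S2=67 S3=17 S4=43 blocked=[]
Op 9: conn=27 S1=57 S2=67 S3=-2 S4=43 blocked=[3]
Op 10: conn=18 S1=57 S2=67 S3=-11 S4=43 blocked=[3]
Op 11: conn=33 S1=57 S2=67 S3=-11 S4=43 blocked=[3]
Op 12: conn=21 S1=57 S2=67 S3=-23 S4=43 blocked=[3]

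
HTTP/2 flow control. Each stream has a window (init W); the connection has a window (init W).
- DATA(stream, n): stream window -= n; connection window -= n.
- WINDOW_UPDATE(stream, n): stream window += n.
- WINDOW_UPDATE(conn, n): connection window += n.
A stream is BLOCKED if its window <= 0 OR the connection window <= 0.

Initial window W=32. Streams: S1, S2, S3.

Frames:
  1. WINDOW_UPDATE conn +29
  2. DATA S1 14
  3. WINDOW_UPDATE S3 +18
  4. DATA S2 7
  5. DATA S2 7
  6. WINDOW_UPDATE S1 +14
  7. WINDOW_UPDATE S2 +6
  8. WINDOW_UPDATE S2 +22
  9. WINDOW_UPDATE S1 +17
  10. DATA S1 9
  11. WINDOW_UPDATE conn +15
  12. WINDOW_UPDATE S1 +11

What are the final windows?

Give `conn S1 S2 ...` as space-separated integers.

Answer: 39 51 46 50

Derivation:
Op 1: conn=61 S1=32 S2=32 S3=32 blocked=[]
Op 2: conn=47 S1=18 S2=32 S3=32 blocked=[]
Op 3: conn=47 S1=18 S2=32 S3=50 blocked=[]
Op 4: conn=40 S1=18 S2=25 S3=50 blocked=[]
Op 5: conn=33 S1=18 S2=18 S3=50 blocked=[]
Op 6: conn=33 S1=32 S2=18 S3=50 blocked=[]
Op 7: conn=33 S1=32 S2=24 S3=50 blocked=[]
Op 8: conn=33 S1=32 S2=46 S3=50 blocked=[]
Op 9: conn=33 S1=49 S2=46 S3=50 blocked=[]
Op 10: conn=24 S1=40 S2=46 S3=50 blocked=[]
Op 11: conn=39 S1=40 S2=46 S3=50 blocked=[]
Op 12: conn=39 S1=51 S2=46 S3=50 blocked=[]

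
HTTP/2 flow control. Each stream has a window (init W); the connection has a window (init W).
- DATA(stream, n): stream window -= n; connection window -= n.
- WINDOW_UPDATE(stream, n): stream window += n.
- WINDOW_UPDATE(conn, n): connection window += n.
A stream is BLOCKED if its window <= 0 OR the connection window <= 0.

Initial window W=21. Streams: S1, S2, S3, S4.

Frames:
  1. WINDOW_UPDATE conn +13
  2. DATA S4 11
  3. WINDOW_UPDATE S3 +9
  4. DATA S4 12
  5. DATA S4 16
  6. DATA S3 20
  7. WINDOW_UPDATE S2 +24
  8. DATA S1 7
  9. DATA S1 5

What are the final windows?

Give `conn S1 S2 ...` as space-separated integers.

Op 1: conn=34 S1=21 S2=21 S3=21 S4=21 blocked=[]
Op 2: conn=23 S1=21 S2=21 S3=21 S4=10 blocked=[]
Op 3: conn=23 S1=21 S2=21 S3=30 S4=10 blocked=[]
Op 4: conn=11 S1=21 S2=21 S3=30 S4=-2 blocked=[4]
Op 5: conn=-5 S1=21 S2=21 S3=30 S4=-18 blocked=[1, 2, 3, 4]
Op 6: conn=-25 S1=21 S2=21 S3=10 S4=-18 blocked=[1, 2, 3, 4]
Op 7: conn=-25 S1=21 S2=45 S3=10 S4=-18 blocked=[1, 2, 3, 4]
Op 8: conn=-32 S1=14 S2=45 S3=10 S4=-18 blocked=[1, 2, 3, 4]
Op 9: conn=-37 S1=9 S2=45 S3=10 S4=-18 blocked=[1, 2, 3, 4]

Answer: -37 9 45 10 -18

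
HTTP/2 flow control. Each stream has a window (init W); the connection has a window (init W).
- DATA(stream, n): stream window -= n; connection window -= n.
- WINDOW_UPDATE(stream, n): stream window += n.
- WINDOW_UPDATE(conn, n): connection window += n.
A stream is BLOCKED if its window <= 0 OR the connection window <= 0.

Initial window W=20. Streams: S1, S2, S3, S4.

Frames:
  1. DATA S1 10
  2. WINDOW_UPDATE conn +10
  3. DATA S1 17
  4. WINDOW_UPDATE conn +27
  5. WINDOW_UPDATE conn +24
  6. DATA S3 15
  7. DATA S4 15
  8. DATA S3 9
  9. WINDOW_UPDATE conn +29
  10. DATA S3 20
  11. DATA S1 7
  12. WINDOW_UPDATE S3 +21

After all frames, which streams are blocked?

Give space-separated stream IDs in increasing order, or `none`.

Op 1: conn=10 S1=10 S2=20 S3=20 S4=20 blocked=[]
Op 2: conn=20 S1=10 S2=20 S3=20 S4=20 blocked=[]
Op 3: conn=3 S1=-7 S2=20 S3=20 S4=20 blocked=[1]
Op 4: conn=30 S1=-7 S2=20 S3=20 S4=20 blocked=[1]
Op 5: conn=54 S1=-7 S2=20 S3=20 S4=20 blocked=[1]
Op 6: conn=39 S1=-7 S2=20 S3=5 S4=20 blocked=[1]
Op 7: conn=24 S1=-7 S2=20 S3=5 S4=5 blocked=[1]
Op 8: conn=15 S1=-7 S2=20 S3=-4 S4=5 blocked=[1, 3]
Op 9: conn=44 S1=-7 S2=20 S3=-4 S4=5 blocked=[1, 3]
Op 10: conn=24 S1=-7 S2=20 S3=-24 S4=5 blocked=[1, 3]
Op 11: conn=17 S1=-14 S2=20 S3=-24 S4=5 blocked=[1, 3]
Op 12: conn=17 S1=-14 S2=20 S3=-3 S4=5 blocked=[1, 3]

Answer: S1 S3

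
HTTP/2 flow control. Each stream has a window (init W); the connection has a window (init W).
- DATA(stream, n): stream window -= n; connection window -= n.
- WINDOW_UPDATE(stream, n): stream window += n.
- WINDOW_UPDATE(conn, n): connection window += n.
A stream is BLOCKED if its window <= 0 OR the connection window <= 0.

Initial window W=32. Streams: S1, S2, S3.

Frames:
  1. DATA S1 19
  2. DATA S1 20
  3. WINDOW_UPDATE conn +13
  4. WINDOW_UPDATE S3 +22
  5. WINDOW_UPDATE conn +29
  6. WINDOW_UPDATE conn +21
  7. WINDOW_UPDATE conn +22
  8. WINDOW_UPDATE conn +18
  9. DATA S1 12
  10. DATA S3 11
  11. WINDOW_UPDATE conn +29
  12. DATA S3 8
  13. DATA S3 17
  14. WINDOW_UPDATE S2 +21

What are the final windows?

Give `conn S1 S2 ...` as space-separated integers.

Op 1: conn=13 S1=13 S2=32 S3=32 blocked=[]
Op 2: conn=-7 S1=-7 S2=32 S3=32 blocked=[1, 2, 3]
Op 3: conn=6 S1=-7 S2=32 S3=32 blocked=[1]
Op 4: conn=6 S1=-7 S2=32 S3=54 blocked=[1]
Op 5: conn=35 S1=-7 S2=32 S3=54 blocked=[1]
Op 6: conn=56 S1=-7 S2=32 S3=54 blocked=[1]
Op 7: conn=78 S1=-7 S2=32 S3=54 blocked=[1]
Op 8: conn=96 S1=-7 S2=32 S3=54 blocked=[1]
Op 9: conn=84 S1=-19 S2=32 S3=54 blocked=[1]
Op 10: conn=73 S1=-19 S2=32 S3=43 blocked=[1]
Op 11: conn=102 S1=-19 S2=32 S3=43 blocked=[1]
Op 12: conn=94 S1=-19 S2=32 S3=35 blocked=[1]
Op 13: conn=77 S1=-19 S2=32 S3=18 blocked=[1]
Op 14: conn=77 S1=-19 S2=53 S3=18 blocked=[1]

Answer: 77 -19 53 18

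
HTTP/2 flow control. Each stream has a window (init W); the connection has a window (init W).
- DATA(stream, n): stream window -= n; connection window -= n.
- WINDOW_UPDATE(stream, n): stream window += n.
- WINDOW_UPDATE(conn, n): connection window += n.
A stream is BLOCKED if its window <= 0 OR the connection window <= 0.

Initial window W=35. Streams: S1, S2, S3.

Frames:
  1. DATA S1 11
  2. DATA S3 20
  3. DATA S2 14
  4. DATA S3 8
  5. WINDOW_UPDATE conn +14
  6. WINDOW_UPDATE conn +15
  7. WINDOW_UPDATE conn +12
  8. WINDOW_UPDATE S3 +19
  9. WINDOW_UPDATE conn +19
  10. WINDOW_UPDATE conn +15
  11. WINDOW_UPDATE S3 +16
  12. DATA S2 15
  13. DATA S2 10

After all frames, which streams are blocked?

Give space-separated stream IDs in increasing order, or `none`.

Op 1: conn=24 S1=24 S2=35 S3=35 blocked=[]
Op 2: conn=4 S1=24 S2=35 S3=15 blocked=[]
Op 3: conn=-10 S1=24 S2=21 S3=15 blocked=[1, 2, 3]
Op 4: conn=-18 S1=24 S2=21 S3=7 blocked=[1, 2, 3]
Op 5: conn=-4 S1=24 S2=21 S3=7 blocked=[1, 2, 3]
Op 6: conn=11 S1=24 S2=21 S3=7 blocked=[]
Op 7: conn=23 S1=24 S2=21 S3=7 blocked=[]
Op 8: conn=23 S1=24 S2=21 S3=26 blocked=[]
Op 9: conn=42 S1=24 S2=21 S3=26 blocked=[]
Op 10: conn=57 S1=24 S2=21 S3=26 blocked=[]
Op 11: conn=57 S1=24 S2=21 S3=42 blocked=[]
Op 12: conn=42 S1=24 S2=6 S3=42 blocked=[]
Op 13: conn=32 S1=24 S2=-4 S3=42 blocked=[2]

Answer: S2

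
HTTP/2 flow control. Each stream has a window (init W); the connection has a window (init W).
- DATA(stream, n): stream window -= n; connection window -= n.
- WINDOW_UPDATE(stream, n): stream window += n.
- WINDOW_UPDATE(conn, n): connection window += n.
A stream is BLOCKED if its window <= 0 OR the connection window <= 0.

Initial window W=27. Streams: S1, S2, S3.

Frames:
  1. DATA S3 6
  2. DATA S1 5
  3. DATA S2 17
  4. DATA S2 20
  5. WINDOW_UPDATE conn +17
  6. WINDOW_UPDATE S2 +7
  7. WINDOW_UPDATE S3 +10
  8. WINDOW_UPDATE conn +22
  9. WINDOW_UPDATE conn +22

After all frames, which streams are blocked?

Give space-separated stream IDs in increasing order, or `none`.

Answer: S2

Derivation:
Op 1: conn=21 S1=27 S2=27 S3=21 blocked=[]
Op 2: conn=16 S1=22 S2=27 S3=21 blocked=[]
Op 3: conn=-1 S1=22 S2=10 S3=21 blocked=[1, 2, 3]
Op 4: conn=-21 S1=22 S2=-10 S3=21 blocked=[1, 2, 3]
Op 5: conn=-4 S1=22 S2=-10 S3=21 blocked=[1, 2, 3]
Op 6: conn=-4 S1=22 S2=-3 S3=21 blocked=[1, 2, 3]
Op 7: conn=-4 S1=22 S2=-3 S3=31 blocked=[1, 2, 3]
Op 8: conn=18 S1=22 S2=-3 S3=31 blocked=[2]
Op 9: conn=40 S1=22 S2=-3 S3=31 blocked=[2]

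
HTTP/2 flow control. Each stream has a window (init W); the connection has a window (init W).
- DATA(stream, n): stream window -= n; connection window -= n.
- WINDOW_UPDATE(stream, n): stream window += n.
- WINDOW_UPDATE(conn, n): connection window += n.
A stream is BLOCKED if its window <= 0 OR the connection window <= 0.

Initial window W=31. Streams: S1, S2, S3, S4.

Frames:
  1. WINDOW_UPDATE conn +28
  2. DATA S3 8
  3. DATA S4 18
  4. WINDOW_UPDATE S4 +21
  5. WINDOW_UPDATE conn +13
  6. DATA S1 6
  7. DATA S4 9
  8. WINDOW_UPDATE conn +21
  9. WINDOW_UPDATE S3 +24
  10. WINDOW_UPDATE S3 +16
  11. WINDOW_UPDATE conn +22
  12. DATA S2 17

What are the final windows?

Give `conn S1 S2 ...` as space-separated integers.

Answer: 57 25 14 63 25

Derivation:
Op 1: conn=59 S1=31 S2=31 S3=31 S4=31 blocked=[]
Op 2: conn=51 S1=31 S2=31 S3=23 S4=31 blocked=[]
Op 3: conn=33 S1=31 S2=31 S3=23 S4=13 blocked=[]
Op 4: conn=33 S1=31 S2=31 S3=23 S4=34 blocked=[]
Op 5: conn=46 S1=31 S2=31 S3=23 S4=34 blocked=[]
Op 6: conn=40 S1=25 S2=31 S3=23 S4=34 blocked=[]
Op 7: conn=31 S1=25 S2=31 S3=23 S4=25 blocked=[]
Op 8: conn=52 S1=25 S2=31 S3=23 S4=25 blocked=[]
Op 9: conn=52 S1=25 S2=31 S3=47 S4=25 blocked=[]
Op 10: conn=52 S1=25 S2=31 S3=63 S4=25 blocked=[]
Op 11: conn=74 S1=25 S2=31 S3=63 S4=25 blocked=[]
Op 12: conn=57 S1=25 S2=14 S3=63 S4=25 blocked=[]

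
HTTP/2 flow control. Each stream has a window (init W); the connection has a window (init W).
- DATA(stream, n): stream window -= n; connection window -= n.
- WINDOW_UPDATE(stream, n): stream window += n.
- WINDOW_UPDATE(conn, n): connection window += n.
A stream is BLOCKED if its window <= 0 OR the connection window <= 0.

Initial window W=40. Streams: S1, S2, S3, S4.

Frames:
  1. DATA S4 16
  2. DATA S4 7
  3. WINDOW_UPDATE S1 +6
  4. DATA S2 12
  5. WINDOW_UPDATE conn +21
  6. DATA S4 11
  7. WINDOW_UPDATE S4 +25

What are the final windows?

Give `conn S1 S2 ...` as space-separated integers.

Answer: 15 46 28 40 31

Derivation:
Op 1: conn=24 S1=40 S2=40 S3=40 S4=24 blocked=[]
Op 2: conn=17 S1=40 S2=40 S3=40 S4=17 blocked=[]
Op 3: conn=17 S1=46 S2=40 S3=40 S4=17 blocked=[]
Op 4: conn=5 S1=46 S2=28 S3=40 S4=17 blocked=[]
Op 5: conn=26 S1=46 S2=28 S3=40 S4=17 blocked=[]
Op 6: conn=15 S1=46 S2=28 S3=40 S4=6 blocked=[]
Op 7: conn=15 S1=46 S2=28 S3=40 S4=31 blocked=[]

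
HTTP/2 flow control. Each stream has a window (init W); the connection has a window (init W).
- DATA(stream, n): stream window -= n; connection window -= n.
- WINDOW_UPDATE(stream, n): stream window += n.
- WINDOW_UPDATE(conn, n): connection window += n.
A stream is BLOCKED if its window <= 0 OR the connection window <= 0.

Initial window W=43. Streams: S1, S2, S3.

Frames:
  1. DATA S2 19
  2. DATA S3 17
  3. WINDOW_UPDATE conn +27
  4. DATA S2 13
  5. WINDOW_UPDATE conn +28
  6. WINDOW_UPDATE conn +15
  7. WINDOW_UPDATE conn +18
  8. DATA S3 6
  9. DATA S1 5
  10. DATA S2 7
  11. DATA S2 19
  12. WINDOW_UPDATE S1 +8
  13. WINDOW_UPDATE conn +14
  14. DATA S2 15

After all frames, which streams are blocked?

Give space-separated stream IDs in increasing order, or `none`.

Answer: S2

Derivation:
Op 1: conn=24 S1=43 S2=24 S3=43 blocked=[]
Op 2: conn=7 S1=43 S2=24 S3=26 blocked=[]
Op 3: conn=34 S1=43 S2=24 S3=26 blocked=[]
Op 4: conn=21 S1=43 S2=11 S3=26 blocked=[]
Op 5: conn=49 S1=43 S2=11 S3=26 blocked=[]
Op 6: conn=64 S1=43 S2=11 S3=26 blocked=[]
Op 7: conn=82 S1=43 S2=11 S3=26 blocked=[]
Op 8: conn=76 S1=43 S2=11 S3=20 blocked=[]
Op 9: conn=71 S1=38 S2=11 S3=20 blocked=[]
Op 10: conn=64 S1=38 S2=4 S3=20 blocked=[]
Op 11: conn=45 S1=38 S2=-15 S3=20 blocked=[2]
Op 12: conn=45 S1=46 S2=-15 S3=20 blocked=[2]
Op 13: conn=59 S1=46 S2=-15 S3=20 blocked=[2]
Op 14: conn=44 S1=46 S2=-30 S3=20 blocked=[2]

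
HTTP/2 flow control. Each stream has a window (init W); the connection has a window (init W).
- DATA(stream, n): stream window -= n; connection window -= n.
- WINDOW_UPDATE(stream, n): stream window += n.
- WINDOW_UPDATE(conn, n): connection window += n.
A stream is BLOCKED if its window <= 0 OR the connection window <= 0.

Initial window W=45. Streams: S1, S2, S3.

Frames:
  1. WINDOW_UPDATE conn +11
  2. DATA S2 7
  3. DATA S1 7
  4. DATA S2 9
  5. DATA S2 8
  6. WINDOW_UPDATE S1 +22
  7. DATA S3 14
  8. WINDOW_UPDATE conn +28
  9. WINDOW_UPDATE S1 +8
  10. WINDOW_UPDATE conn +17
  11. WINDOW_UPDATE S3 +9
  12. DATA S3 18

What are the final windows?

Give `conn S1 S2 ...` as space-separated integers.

Answer: 38 68 21 22

Derivation:
Op 1: conn=56 S1=45 S2=45 S3=45 blocked=[]
Op 2: conn=49 S1=45 S2=38 S3=45 blocked=[]
Op 3: conn=42 S1=38 S2=38 S3=45 blocked=[]
Op 4: conn=33 S1=38 S2=29 S3=45 blocked=[]
Op 5: conn=25 S1=38 S2=21 S3=45 blocked=[]
Op 6: conn=25 S1=60 S2=21 S3=45 blocked=[]
Op 7: conn=11 S1=60 S2=21 S3=31 blocked=[]
Op 8: conn=39 S1=60 S2=21 S3=31 blocked=[]
Op 9: conn=39 S1=68 S2=21 S3=31 blocked=[]
Op 10: conn=56 S1=68 S2=21 S3=31 blocked=[]
Op 11: conn=56 S1=68 S2=21 S3=40 blocked=[]
Op 12: conn=38 S1=68 S2=21 S3=22 blocked=[]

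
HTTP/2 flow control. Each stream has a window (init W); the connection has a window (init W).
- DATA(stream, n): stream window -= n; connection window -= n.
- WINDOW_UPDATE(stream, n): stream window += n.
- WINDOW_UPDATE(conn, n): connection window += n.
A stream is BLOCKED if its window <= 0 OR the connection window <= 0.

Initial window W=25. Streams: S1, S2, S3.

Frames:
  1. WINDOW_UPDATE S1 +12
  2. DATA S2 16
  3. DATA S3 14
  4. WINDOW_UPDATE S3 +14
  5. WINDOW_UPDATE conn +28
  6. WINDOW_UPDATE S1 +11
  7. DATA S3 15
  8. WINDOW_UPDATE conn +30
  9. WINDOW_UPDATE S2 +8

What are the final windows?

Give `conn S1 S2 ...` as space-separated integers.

Op 1: conn=25 S1=37 S2=25 S3=25 blocked=[]
Op 2: conn=9 S1=37 S2=9 S3=25 blocked=[]
Op 3: conn=-5 S1=37 S2=9 S3=11 blocked=[1, 2, 3]
Op 4: conn=-5 S1=37 S2=9 S3=25 blocked=[1, 2, 3]
Op 5: conn=23 S1=37 S2=9 S3=25 blocked=[]
Op 6: conn=23 S1=48 S2=9 S3=25 blocked=[]
Op 7: conn=8 S1=48 S2=9 S3=10 blocked=[]
Op 8: conn=38 S1=48 S2=9 S3=10 blocked=[]
Op 9: conn=38 S1=48 S2=17 S3=10 blocked=[]

Answer: 38 48 17 10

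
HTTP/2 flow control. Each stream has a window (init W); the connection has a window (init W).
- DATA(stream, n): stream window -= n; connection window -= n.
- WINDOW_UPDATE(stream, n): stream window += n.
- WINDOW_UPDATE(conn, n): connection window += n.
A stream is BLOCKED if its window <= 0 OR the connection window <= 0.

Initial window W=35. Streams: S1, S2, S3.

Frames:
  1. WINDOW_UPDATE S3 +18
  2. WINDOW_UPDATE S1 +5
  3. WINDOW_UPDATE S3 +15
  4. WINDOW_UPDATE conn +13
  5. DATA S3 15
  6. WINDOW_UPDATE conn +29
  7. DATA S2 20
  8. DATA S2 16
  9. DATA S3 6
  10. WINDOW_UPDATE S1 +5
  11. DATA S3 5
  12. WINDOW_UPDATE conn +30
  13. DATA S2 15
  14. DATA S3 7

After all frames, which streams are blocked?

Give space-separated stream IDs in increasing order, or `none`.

Op 1: conn=35 S1=35 S2=35 S3=53 blocked=[]
Op 2: conn=35 S1=40 S2=35 S3=53 blocked=[]
Op 3: conn=35 S1=40 S2=35 S3=68 blocked=[]
Op 4: conn=48 S1=40 S2=35 S3=68 blocked=[]
Op 5: conn=33 S1=40 S2=35 S3=53 blocked=[]
Op 6: conn=62 S1=40 S2=35 S3=53 blocked=[]
Op 7: conn=42 S1=40 S2=15 S3=53 blocked=[]
Op 8: conn=26 S1=40 S2=-1 S3=53 blocked=[2]
Op 9: conn=20 S1=40 S2=-1 S3=47 blocked=[2]
Op 10: conn=20 S1=45 S2=-1 S3=47 blocked=[2]
Op 11: conn=15 S1=45 S2=-1 S3=42 blocked=[2]
Op 12: conn=45 S1=45 S2=-1 S3=42 blocked=[2]
Op 13: conn=30 S1=45 S2=-16 S3=42 blocked=[2]
Op 14: conn=23 S1=45 S2=-16 S3=35 blocked=[2]

Answer: S2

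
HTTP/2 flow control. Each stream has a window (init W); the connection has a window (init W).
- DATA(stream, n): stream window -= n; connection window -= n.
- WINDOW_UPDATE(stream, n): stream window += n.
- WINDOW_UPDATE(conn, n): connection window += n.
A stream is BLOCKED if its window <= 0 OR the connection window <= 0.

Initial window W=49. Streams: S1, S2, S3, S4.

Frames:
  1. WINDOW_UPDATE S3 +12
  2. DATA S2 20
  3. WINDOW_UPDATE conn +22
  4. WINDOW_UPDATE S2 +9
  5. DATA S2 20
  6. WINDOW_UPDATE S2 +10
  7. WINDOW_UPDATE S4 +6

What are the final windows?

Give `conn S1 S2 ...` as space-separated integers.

Answer: 31 49 28 61 55

Derivation:
Op 1: conn=49 S1=49 S2=49 S3=61 S4=49 blocked=[]
Op 2: conn=29 S1=49 S2=29 S3=61 S4=49 blocked=[]
Op 3: conn=51 S1=49 S2=29 S3=61 S4=49 blocked=[]
Op 4: conn=51 S1=49 S2=38 S3=61 S4=49 blocked=[]
Op 5: conn=31 S1=49 S2=18 S3=61 S4=49 blocked=[]
Op 6: conn=31 S1=49 S2=28 S3=61 S4=49 blocked=[]
Op 7: conn=31 S1=49 S2=28 S3=61 S4=55 blocked=[]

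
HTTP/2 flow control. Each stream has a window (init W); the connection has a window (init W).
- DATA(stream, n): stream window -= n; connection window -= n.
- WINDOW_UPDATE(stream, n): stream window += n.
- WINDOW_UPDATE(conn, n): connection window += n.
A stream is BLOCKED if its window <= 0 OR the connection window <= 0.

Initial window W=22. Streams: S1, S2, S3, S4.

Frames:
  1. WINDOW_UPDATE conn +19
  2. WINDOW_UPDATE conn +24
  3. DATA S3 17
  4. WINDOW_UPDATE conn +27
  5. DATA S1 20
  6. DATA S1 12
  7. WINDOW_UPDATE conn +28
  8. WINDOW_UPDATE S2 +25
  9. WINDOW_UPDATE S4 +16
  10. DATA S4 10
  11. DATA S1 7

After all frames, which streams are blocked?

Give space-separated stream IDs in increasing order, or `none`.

Op 1: conn=41 S1=22 S2=22 S3=22 S4=22 blocked=[]
Op 2: conn=65 S1=22 S2=22 S3=22 S4=22 blocked=[]
Op 3: conn=48 S1=22 S2=22 S3=5 S4=22 blocked=[]
Op 4: conn=75 S1=22 S2=22 S3=5 S4=22 blocked=[]
Op 5: conn=55 S1=2 S2=22 S3=5 S4=22 blocked=[]
Op 6: conn=43 S1=-10 S2=22 S3=5 S4=22 blocked=[1]
Op 7: conn=71 S1=-10 S2=22 S3=5 S4=22 blocked=[1]
Op 8: conn=71 S1=-10 S2=47 S3=5 S4=22 blocked=[1]
Op 9: conn=71 S1=-10 S2=47 S3=5 S4=38 blocked=[1]
Op 10: conn=61 S1=-10 S2=47 S3=5 S4=28 blocked=[1]
Op 11: conn=54 S1=-17 S2=47 S3=5 S4=28 blocked=[1]

Answer: S1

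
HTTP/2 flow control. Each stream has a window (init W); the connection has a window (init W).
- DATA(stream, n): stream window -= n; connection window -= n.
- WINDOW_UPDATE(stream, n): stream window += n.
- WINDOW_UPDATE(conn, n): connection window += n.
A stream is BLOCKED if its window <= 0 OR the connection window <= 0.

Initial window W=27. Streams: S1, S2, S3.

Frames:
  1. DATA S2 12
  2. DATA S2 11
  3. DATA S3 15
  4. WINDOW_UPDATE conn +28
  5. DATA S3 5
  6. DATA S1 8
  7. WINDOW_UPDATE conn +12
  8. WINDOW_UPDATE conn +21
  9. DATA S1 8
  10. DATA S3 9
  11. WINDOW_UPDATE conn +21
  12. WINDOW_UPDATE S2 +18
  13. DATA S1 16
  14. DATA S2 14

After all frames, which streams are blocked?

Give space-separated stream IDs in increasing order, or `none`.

Answer: S1 S3

Derivation:
Op 1: conn=15 S1=27 S2=15 S3=27 blocked=[]
Op 2: conn=4 S1=27 S2=4 S3=27 blocked=[]
Op 3: conn=-11 S1=27 S2=4 S3=12 blocked=[1, 2, 3]
Op 4: conn=17 S1=27 S2=4 S3=12 blocked=[]
Op 5: conn=12 S1=27 S2=4 S3=7 blocked=[]
Op 6: conn=4 S1=19 S2=4 S3=7 blocked=[]
Op 7: conn=16 S1=19 S2=4 S3=7 blocked=[]
Op 8: conn=37 S1=19 S2=4 S3=7 blocked=[]
Op 9: conn=29 S1=11 S2=4 S3=7 blocked=[]
Op 10: conn=20 S1=11 S2=4 S3=-2 blocked=[3]
Op 11: conn=41 S1=11 S2=4 S3=-2 blocked=[3]
Op 12: conn=41 S1=11 S2=22 S3=-2 blocked=[3]
Op 13: conn=25 S1=-5 S2=22 S3=-2 blocked=[1, 3]
Op 14: conn=11 S1=-5 S2=8 S3=-2 blocked=[1, 3]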